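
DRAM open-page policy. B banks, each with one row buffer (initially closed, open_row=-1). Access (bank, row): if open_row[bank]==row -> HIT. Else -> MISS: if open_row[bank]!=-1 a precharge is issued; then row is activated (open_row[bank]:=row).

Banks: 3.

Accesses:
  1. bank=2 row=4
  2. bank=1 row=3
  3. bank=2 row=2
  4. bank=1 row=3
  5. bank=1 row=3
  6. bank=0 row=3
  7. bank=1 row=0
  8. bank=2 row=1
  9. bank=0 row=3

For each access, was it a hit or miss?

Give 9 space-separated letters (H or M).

Acc 1: bank2 row4 -> MISS (open row4); precharges=0
Acc 2: bank1 row3 -> MISS (open row3); precharges=0
Acc 3: bank2 row2 -> MISS (open row2); precharges=1
Acc 4: bank1 row3 -> HIT
Acc 5: bank1 row3 -> HIT
Acc 6: bank0 row3 -> MISS (open row3); precharges=1
Acc 7: bank1 row0 -> MISS (open row0); precharges=2
Acc 8: bank2 row1 -> MISS (open row1); precharges=3
Acc 9: bank0 row3 -> HIT

Answer: M M M H H M M M H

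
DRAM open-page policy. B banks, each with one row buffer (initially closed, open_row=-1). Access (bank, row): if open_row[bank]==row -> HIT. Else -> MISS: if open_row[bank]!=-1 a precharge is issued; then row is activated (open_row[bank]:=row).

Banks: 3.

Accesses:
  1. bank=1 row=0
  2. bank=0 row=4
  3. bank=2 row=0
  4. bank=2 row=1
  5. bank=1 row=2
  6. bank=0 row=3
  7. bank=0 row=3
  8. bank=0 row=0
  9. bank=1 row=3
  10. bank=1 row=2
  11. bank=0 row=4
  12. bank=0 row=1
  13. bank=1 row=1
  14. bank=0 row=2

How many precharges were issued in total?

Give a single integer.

Acc 1: bank1 row0 -> MISS (open row0); precharges=0
Acc 2: bank0 row4 -> MISS (open row4); precharges=0
Acc 3: bank2 row0 -> MISS (open row0); precharges=0
Acc 4: bank2 row1 -> MISS (open row1); precharges=1
Acc 5: bank1 row2 -> MISS (open row2); precharges=2
Acc 6: bank0 row3 -> MISS (open row3); precharges=3
Acc 7: bank0 row3 -> HIT
Acc 8: bank0 row0 -> MISS (open row0); precharges=4
Acc 9: bank1 row3 -> MISS (open row3); precharges=5
Acc 10: bank1 row2 -> MISS (open row2); precharges=6
Acc 11: bank0 row4 -> MISS (open row4); precharges=7
Acc 12: bank0 row1 -> MISS (open row1); precharges=8
Acc 13: bank1 row1 -> MISS (open row1); precharges=9
Acc 14: bank0 row2 -> MISS (open row2); precharges=10

Answer: 10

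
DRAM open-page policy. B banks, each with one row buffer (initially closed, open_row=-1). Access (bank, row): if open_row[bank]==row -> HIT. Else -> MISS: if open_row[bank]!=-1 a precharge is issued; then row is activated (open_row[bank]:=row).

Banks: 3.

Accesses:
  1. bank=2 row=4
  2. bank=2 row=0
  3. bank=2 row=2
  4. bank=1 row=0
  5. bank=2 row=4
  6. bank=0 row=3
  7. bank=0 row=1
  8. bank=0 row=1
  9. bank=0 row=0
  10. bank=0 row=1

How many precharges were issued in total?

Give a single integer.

Acc 1: bank2 row4 -> MISS (open row4); precharges=0
Acc 2: bank2 row0 -> MISS (open row0); precharges=1
Acc 3: bank2 row2 -> MISS (open row2); precharges=2
Acc 4: bank1 row0 -> MISS (open row0); precharges=2
Acc 5: bank2 row4 -> MISS (open row4); precharges=3
Acc 6: bank0 row3 -> MISS (open row3); precharges=3
Acc 7: bank0 row1 -> MISS (open row1); precharges=4
Acc 8: bank0 row1 -> HIT
Acc 9: bank0 row0 -> MISS (open row0); precharges=5
Acc 10: bank0 row1 -> MISS (open row1); precharges=6

Answer: 6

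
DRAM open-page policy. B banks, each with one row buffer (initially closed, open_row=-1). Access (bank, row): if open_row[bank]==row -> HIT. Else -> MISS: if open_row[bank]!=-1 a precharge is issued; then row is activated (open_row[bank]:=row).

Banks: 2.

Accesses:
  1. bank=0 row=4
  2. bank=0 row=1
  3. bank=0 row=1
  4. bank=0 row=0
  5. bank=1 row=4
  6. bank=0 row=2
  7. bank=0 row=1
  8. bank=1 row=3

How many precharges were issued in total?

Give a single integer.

Answer: 5

Derivation:
Acc 1: bank0 row4 -> MISS (open row4); precharges=0
Acc 2: bank0 row1 -> MISS (open row1); precharges=1
Acc 3: bank0 row1 -> HIT
Acc 4: bank0 row0 -> MISS (open row0); precharges=2
Acc 5: bank1 row4 -> MISS (open row4); precharges=2
Acc 6: bank0 row2 -> MISS (open row2); precharges=3
Acc 7: bank0 row1 -> MISS (open row1); precharges=4
Acc 8: bank1 row3 -> MISS (open row3); precharges=5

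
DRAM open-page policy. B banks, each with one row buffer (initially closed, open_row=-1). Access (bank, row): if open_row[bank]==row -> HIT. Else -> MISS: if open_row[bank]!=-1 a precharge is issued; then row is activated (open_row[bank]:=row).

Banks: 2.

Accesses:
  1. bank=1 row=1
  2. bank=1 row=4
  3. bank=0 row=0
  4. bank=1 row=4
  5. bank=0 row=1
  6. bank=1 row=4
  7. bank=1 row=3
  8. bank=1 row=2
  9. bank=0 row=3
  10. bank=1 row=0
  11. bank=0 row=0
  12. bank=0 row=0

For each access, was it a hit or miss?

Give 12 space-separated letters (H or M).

Answer: M M M H M H M M M M M H

Derivation:
Acc 1: bank1 row1 -> MISS (open row1); precharges=0
Acc 2: bank1 row4 -> MISS (open row4); precharges=1
Acc 3: bank0 row0 -> MISS (open row0); precharges=1
Acc 4: bank1 row4 -> HIT
Acc 5: bank0 row1 -> MISS (open row1); precharges=2
Acc 6: bank1 row4 -> HIT
Acc 7: bank1 row3 -> MISS (open row3); precharges=3
Acc 8: bank1 row2 -> MISS (open row2); precharges=4
Acc 9: bank0 row3 -> MISS (open row3); precharges=5
Acc 10: bank1 row0 -> MISS (open row0); precharges=6
Acc 11: bank0 row0 -> MISS (open row0); precharges=7
Acc 12: bank0 row0 -> HIT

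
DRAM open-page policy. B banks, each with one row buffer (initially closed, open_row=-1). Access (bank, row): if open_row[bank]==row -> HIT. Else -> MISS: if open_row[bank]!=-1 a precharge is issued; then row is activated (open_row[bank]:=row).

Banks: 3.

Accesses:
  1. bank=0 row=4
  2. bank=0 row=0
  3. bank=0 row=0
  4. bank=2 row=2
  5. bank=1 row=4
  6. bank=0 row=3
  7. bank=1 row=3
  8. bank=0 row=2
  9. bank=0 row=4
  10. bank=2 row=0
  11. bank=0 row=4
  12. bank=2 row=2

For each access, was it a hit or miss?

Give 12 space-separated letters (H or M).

Acc 1: bank0 row4 -> MISS (open row4); precharges=0
Acc 2: bank0 row0 -> MISS (open row0); precharges=1
Acc 3: bank0 row0 -> HIT
Acc 4: bank2 row2 -> MISS (open row2); precharges=1
Acc 5: bank1 row4 -> MISS (open row4); precharges=1
Acc 6: bank0 row3 -> MISS (open row3); precharges=2
Acc 7: bank1 row3 -> MISS (open row3); precharges=3
Acc 8: bank0 row2 -> MISS (open row2); precharges=4
Acc 9: bank0 row4 -> MISS (open row4); precharges=5
Acc 10: bank2 row0 -> MISS (open row0); precharges=6
Acc 11: bank0 row4 -> HIT
Acc 12: bank2 row2 -> MISS (open row2); precharges=7

Answer: M M H M M M M M M M H M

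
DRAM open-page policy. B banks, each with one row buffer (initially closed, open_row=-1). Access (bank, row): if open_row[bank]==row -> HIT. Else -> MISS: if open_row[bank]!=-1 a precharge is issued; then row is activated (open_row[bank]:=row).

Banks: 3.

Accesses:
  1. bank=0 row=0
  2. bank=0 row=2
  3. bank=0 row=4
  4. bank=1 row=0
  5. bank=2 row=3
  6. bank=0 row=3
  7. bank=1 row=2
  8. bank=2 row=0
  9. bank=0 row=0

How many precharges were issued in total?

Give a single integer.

Answer: 6

Derivation:
Acc 1: bank0 row0 -> MISS (open row0); precharges=0
Acc 2: bank0 row2 -> MISS (open row2); precharges=1
Acc 3: bank0 row4 -> MISS (open row4); precharges=2
Acc 4: bank1 row0 -> MISS (open row0); precharges=2
Acc 5: bank2 row3 -> MISS (open row3); precharges=2
Acc 6: bank0 row3 -> MISS (open row3); precharges=3
Acc 7: bank1 row2 -> MISS (open row2); precharges=4
Acc 8: bank2 row0 -> MISS (open row0); precharges=5
Acc 9: bank0 row0 -> MISS (open row0); precharges=6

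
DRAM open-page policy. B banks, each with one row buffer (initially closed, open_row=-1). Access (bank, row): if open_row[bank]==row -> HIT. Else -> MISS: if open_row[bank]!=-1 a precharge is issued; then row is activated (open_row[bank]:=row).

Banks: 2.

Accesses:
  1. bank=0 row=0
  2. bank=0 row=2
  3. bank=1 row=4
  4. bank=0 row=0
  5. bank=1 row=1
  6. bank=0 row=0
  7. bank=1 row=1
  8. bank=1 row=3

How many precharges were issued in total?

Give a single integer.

Acc 1: bank0 row0 -> MISS (open row0); precharges=0
Acc 2: bank0 row2 -> MISS (open row2); precharges=1
Acc 3: bank1 row4 -> MISS (open row4); precharges=1
Acc 4: bank0 row0 -> MISS (open row0); precharges=2
Acc 5: bank1 row1 -> MISS (open row1); precharges=3
Acc 6: bank0 row0 -> HIT
Acc 7: bank1 row1 -> HIT
Acc 8: bank1 row3 -> MISS (open row3); precharges=4

Answer: 4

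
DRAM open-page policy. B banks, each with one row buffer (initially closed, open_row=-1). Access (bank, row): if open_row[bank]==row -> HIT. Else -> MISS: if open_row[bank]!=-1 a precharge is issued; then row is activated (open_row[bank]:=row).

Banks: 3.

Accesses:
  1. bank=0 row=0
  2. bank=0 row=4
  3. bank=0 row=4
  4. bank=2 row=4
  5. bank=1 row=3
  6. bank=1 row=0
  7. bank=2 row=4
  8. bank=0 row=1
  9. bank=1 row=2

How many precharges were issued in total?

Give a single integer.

Acc 1: bank0 row0 -> MISS (open row0); precharges=0
Acc 2: bank0 row4 -> MISS (open row4); precharges=1
Acc 3: bank0 row4 -> HIT
Acc 4: bank2 row4 -> MISS (open row4); precharges=1
Acc 5: bank1 row3 -> MISS (open row3); precharges=1
Acc 6: bank1 row0 -> MISS (open row0); precharges=2
Acc 7: bank2 row4 -> HIT
Acc 8: bank0 row1 -> MISS (open row1); precharges=3
Acc 9: bank1 row2 -> MISS (open row2); precharges=4

Answer: 4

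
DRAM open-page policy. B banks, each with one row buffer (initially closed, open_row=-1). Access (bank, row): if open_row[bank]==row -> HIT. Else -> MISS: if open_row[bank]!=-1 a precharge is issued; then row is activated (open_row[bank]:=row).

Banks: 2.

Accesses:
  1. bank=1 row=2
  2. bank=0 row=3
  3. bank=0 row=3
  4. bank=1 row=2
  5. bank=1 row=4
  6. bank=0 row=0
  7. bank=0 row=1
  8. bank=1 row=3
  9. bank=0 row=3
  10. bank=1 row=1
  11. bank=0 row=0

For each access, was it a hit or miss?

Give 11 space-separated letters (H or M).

Answer: M M H H M M M M M M M

Derivation:
Acc 1: bank1 row2 -> MISS (open row2); precharges=0
Acc 2: bank0 row3 -> MISS (open row3); precharges=0
Acc 3: bank0 row3 -> HIT
Acc 4: bank1 row2 -> HIT
Acc 5: bank1 row4 -> MISS (open row4); precharges=1
Acc 6: bank0 row0 -> MISS (open row0); precharges=2
Acc 7: bank0 row1 -> MISS (open row1); precharges=3
Acc 8: bank1 row3 -> MISS (open row3); precharges=4
Acc 9: bank0 row3 -> MISS (open row3); precharges=5
Acc 10: bank1 row1 -> MISS (open row1); precharges=6
Acc 11: bank0 row0 -> MISS (open row0); precharges=7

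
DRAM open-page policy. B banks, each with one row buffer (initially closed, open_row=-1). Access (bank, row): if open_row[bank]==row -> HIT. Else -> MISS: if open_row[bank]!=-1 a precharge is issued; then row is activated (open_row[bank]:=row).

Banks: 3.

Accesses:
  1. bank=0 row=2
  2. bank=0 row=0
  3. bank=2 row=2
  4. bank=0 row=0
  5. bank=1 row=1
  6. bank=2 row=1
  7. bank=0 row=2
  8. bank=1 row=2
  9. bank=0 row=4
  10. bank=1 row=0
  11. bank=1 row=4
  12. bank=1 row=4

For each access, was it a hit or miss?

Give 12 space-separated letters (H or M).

Answer: M M M H M M M M M M M H

Derivation:
Acc 1: bank0 row2 -> MISS (open row2); precharges=0
Acc 2: bank0 row0 -> MISS (open row0); precharges=1
Acc 3: bank2 row2 -> MISS (open row2); precharges=1
Acc 4: bank0 row0 -> HIT
Acc 5: bank1 row1 -> MISS (open row1); precharges=1
Acc 6: bank2 row1 -> MISS (open row1); precharges=2
Acc 7: bank0 row2 -> MISS (open row2); precharges=3
Acc 8: bank1 row2 -> MISS (open row2); precharges=4
Acc 9: bank0 row4 -> MISS (open row4); precharges=5
Acc 10: bank1 row0 -> MISS (open row0); precharges=6
Acc 11: bank1 row4 -> MISS (open row4); precharges=7
Acc 12: bank1 row4 -> HIT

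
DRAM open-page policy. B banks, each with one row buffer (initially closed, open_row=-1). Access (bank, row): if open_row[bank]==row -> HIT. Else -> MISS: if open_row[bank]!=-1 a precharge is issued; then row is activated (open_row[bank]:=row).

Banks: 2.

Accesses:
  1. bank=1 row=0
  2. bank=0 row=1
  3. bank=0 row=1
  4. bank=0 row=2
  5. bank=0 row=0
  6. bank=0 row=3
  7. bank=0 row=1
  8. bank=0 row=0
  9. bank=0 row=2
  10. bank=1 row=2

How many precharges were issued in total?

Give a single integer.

Acc 1: bank1 row0 -> MISS (open row0); precharges=0
Acc 2: bank0 row1 -> MISS (open row1); precharges=0
Acc 3: bank0 row1 -> HIT
Acc 4: bank0 row2 -> MISS (open row2); precharges=1
Acc 5: bank0 row0 -> MISS (open row0); precharges=2
Acc 6: bank0 row3 -> MISS (open row3); precharges=3
Acc 7: bank0 row1 -> MISS (open row1); precharges=4
Acc 8: bank0 row0 -> MISS (open row0); precharges=5
Acc 9: bank0 row2 -> MISS (open row2); precharges=6
Acc 10: bank1 row2 -> MISS (open row2); precharges=7

Answer: 7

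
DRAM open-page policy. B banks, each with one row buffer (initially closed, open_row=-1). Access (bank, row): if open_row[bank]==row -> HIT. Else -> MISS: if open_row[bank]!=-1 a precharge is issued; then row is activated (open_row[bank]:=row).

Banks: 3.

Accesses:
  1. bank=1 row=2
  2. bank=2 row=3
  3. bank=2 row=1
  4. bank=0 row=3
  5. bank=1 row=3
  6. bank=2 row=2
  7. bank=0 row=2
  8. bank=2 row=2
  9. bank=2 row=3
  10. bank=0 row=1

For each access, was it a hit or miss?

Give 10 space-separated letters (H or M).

Answer: M M M M M M M H M M

Derivation:
Acc 1: bank1 row2 -> MISS (open row2); precharges=0
Acc 2: bank2 row3 -> MISS (open row3); precharges=0
Acc 3: bank2 row1 -> MISS (open row1); precharges=1
Acc 4: bank0 row3 -> MISS (open row3); precharges=1
Acc 5: bank1 row3 -> MISS (open row3); precharges=2
Acc 6: bank2 row2 -> MISS (open row2); precharges=3
Acc 7: bank0 row2 -> MISS (open row2); precharges=4
Acc 8: bank2 row2 -> HIT
Acc 9: bank2 row3 -> MISS (open row3); precharges=5
Acc 10: bank0 row1 -> MISS (open row1); precharges=6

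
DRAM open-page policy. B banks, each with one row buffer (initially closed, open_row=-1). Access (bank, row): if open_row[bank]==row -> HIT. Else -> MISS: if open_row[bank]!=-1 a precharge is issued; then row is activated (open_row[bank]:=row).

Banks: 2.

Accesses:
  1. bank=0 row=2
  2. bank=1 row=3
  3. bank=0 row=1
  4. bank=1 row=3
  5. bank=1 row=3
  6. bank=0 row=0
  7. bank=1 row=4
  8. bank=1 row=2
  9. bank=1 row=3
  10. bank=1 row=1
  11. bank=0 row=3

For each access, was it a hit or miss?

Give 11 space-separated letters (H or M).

Answer: M M M H H M M M M M M

Derivation:
Acc 1: bank0 row2 -> MISS (open row2); precharges=0
Acc 2: bank1 row3 -> MISS (open row3); precharges=0
Acc 3: bank0 row1 -> MISS (open row1); precharges=1
Acc 4: bank1 row3 -> HIT
Acc 5: bank1 row3 -> HIT
Acc 6: bank0 row0 -> MISS (open row0); precharges=2
Acc 7: bank1 row4 -> MISS (open row4); precharges=3
Acc 8: bank1 row2 -> MISS (open row2); precharges=4
Acc 9: bank1 row3 -> MISS (open row3); precharges=5
Acc 10: bank1 row1 -> MISS (open row1); precharges=6
Acc 11: bank0 row3 -> MISS (open row3); precharges=7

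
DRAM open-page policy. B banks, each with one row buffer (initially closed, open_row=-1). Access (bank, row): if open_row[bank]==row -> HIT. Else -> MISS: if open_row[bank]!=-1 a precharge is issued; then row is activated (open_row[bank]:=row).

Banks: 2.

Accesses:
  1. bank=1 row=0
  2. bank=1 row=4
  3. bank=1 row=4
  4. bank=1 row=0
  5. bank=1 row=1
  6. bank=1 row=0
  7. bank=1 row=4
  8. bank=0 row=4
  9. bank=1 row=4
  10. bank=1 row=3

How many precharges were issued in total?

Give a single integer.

Acc 1: bank1 row0 -> MISS (open row0); precharges=0
Acc 2: bank1 row4 -> MISS (open row4); precharges=1
Acc 3: bank1 row4 -> HIT
Acc 4: bank1 row0 -> MISS (open row0); precharges=2
Acc 5: bank1 row1 -> MISS (open row1); precharges=3
Acc 6: bank1 row0 -> MISS (open row0); precharges=4
Acc 7: bank1 row4 -> MISS (open row4); precharges=5
Acc 8: bank0 row4 -> MISS (open row4); precharges=5
Acc 9: bank1 row4 -> HIT
Acc 10: bank1 row3 -> MISS (open row3); precharges=6

Answer: 6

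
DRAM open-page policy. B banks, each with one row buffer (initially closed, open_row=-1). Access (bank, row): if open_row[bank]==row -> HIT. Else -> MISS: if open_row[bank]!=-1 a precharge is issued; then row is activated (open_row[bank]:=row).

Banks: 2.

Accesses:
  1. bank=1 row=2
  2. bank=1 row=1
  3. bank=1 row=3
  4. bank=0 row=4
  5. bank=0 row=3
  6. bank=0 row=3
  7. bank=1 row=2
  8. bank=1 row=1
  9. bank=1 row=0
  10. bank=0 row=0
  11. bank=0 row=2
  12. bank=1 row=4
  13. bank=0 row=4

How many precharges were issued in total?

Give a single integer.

Answer: 10

Derivation:
Acc 1: bank1 row2 -> MISS (open row2); precharges=0
Acc 2: bank1 row1 -> MISS (open row1); precharges=1
Acc 3: bank1 row3 -> MISS (open row3); precharges=2
Acc 4: bank0 row4 -> MISS (open row4); precharges=2
Acc 5: bank0 row3 -> MISS (open row3); precharges=3
Acc 6: bank0 row3 -> HIT
Acc 7: bank1 row2 -> MISS (open row2); precharges=4
Acc 8: bank1 row1 -> MISS (open row1); precharges=5
Acc 9: bank1 row0 -> MISS (open row0); precharges=6
Acc 10: bank0 row0 -> MISS (open row0); precharges=7
Acc 11: bank0 row2 -> MISS (open row2); precharges=8
Acc 12: bank1 row4 -> MISS (open row4); precharges=9
Acc 13: bank0 row4 -> MISS (open row4); precharges=10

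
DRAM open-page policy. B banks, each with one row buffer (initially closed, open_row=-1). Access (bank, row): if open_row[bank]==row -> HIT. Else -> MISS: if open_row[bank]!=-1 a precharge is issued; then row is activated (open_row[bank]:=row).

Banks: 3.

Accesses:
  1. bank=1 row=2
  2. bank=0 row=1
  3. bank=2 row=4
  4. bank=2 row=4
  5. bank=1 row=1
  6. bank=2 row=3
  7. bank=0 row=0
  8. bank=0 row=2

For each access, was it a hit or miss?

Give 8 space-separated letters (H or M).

Acc 1: bank1 row2 -> MISS (open row2); precharges=0
Acc 2: bank0 row1 -> MISS (open row1); precharges=0
Acc 3: bank2 row4 -> MISS (open row4); precharges=0
Acc 4: bank2 row4 -> HIT
Acc 5: bank1 row1 -> MISS (open row1); precharges=1
Acc 6: bank2 row3 -> MISS (open row3); precharges=2
Acc 7: bank0 row0 -> MISS (open row0); precharges=3
Acc 8: bank0 row2 -> MISS (open row2); precharges=4

Answer: M M M H M M M M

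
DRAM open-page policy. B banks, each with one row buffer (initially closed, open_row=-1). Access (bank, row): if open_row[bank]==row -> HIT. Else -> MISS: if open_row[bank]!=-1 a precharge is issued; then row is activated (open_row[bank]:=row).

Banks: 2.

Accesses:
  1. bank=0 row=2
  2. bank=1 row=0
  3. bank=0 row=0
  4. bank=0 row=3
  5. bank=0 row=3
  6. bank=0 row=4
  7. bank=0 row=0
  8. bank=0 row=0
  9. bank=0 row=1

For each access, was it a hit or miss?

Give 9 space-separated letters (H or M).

Answer: M M M M H M M H M

Derivation:
Acc 1: bank0 row2 -> MISS (open row2); precharges=0
Acc 2: bank1 row0 -> MISS (open row0); precharges=0
Acc 3: bank0 row0 -> MISS (open row0); precharges=1
Acc 4: bank0 row3 -> MISS (open row3); precharges=2
Acc 5: bank0 row3 -> HIT
Acc 6: bank0 row4 -> MISS (open row4); precharges=3
Acc 7: bank0 row0 -> MISS (open row0); precharges=4
Acc 8: bank0 row0 -> HIT
Acc 9: bank0 row1 -> MISS (open row1); precharges=5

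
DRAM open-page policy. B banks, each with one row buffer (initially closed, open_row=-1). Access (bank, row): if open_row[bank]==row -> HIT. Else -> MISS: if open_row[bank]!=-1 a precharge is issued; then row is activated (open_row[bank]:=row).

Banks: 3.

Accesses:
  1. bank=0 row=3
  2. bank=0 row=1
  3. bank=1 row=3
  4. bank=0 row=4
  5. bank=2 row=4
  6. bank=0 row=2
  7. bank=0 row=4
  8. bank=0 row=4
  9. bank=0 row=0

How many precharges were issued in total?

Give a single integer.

Answer: 5

Derivation:
Acc 1: bank0 row3 -> MISS (open row3); precharges=0
Acc 2: bank0 row1 -> MISS (open row1); precharges=1
Acc 3: bank1 row3 -> MISS (open row3); precharges=1
Acc 4: bank0 row4 -> MISS (open row4); precharges=2
Acc 5: bank2 row4 -> MISS (open row4); precharges=2
Acc 6: bank0 row2 -> MISS (open row2); precharges=3
Acc 7: bank0 row4 -> MISS (open row4); precharges=4
Acc 8: bank0 row4 -> HIT
Acc 9: bank0 row0 -> MISS (open row0); precharges=5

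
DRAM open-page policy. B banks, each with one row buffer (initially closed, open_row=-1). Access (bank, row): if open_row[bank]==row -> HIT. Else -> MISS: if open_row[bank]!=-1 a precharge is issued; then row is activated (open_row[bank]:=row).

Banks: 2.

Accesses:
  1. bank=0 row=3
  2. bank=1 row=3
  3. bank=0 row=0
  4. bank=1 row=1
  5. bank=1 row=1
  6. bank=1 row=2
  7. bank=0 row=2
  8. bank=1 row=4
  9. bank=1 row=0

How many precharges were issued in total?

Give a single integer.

Acc 1: bank0 row3 -> MISS (open row3); precharges=0
Acc 2: bank1 row3 -> MISS (open row3); precharges=0
Acc 3: bank0 row0 -> MISS (open row0); precharges=1
Acc 4: bank1 row1 -> MISS (open row1); precharges=2
Acc 5: bank1 row1 -> HIT
Acc 6: bank1 row2 -> MISS (open row2); precharges=3
Acc 7: bank0 row2 -> MISS (open row2); precharges=4
Acc 8: bank1 row4 -> MISS (open row4); precharges=5
Acc 9: bank1 row0 -> MISS (open row0); precharges=6

Answer: 6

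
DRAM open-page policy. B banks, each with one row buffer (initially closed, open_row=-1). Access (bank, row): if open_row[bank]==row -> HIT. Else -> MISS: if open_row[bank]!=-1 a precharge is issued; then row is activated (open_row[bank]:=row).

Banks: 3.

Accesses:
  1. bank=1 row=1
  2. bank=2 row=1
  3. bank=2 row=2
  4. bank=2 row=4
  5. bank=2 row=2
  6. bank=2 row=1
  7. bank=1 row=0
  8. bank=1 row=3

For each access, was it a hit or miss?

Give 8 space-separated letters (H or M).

Acc 1: bank1 row1 -> MISS (open row1); precharges=0
Acc 2: bank2 row1 -> MISS (open row1); precharges=0
Acc 3: bank2 row2 -> MISS (open row2); precharges=1
Acc 4: bank2 row4 -> MISS (open row4); precharges=2
Acc 5: bank2 row2 -> MISS (open row2); precharges=3
Acc 6: bank2 row1 -> MISS (open row1); precharges=4
Acc 7: bank1 row0 -> MISS (open row0); precharges=5
Acc 8: bank1 row3 -> MISS (open row3); precharges=6

Answer: M M M M M M M M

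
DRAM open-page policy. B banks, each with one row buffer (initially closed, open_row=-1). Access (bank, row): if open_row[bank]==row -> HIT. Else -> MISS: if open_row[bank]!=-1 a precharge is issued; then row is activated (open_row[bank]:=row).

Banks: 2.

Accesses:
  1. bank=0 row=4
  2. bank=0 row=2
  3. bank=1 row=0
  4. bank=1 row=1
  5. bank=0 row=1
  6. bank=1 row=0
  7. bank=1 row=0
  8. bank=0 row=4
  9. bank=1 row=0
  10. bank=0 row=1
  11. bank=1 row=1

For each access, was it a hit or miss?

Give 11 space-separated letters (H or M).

Acc 1: bank0 row4 -> MISS (open row4); precharges=0
Acc 2: bank0 row2 -> MISS (open row2); precharges=1
Acc 3: bank1 row0 -> MISS (open row0); precharges=1
Acc 4: bank1 row1 -> MISS (open row1); precharges=2
Acc 5: bank0 row1 -> MISS (open row1); precharges=3
Acc 6: bank1 row0 -> MISS (open row0); precharges=4
Acc 7: bank1 row0 -> HIT
Acc 8: bank0 row4 -> MISS (open row4); precharges=5
Acc 9: bank1 row0 -> HIT
Acc 10: bank0 row1 -> MISS (open row1); precharges=6
Acc 11: bank1 row1 -> MISS (open row1); precharges=7

Answer: M M M M M M H M H M M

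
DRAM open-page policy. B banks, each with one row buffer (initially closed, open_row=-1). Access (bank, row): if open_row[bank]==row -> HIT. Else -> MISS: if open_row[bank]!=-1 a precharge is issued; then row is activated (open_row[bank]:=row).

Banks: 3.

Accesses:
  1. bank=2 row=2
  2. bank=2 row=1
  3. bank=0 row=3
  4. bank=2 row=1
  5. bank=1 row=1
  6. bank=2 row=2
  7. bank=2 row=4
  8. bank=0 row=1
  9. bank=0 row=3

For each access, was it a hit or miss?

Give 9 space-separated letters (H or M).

Acc 1: bank2 row2 -> MISS (open row2); precharges=0
Acc 2: bank2 row1 -> MISS (open row1); precharges=1
Acc 3: bank0 row3 -> MISS (open row3); precharges=1
Acc 4: bank2 row1 -> HIT
Acc 5: bank1 row1 -> MISS (open row1); precharges=1
Acc 6: bank2 row2 -> MISS (open row2); precharges=2
Acc 7: bank2 row4 -> MISS (open row4); precharges=3
Acc 8: bank0 row1 -> MISS (open row1); precharges=4
Acc 9: bank0 row3 -> MISS (open row3); precharges=5

Answer: M M M H M M M M M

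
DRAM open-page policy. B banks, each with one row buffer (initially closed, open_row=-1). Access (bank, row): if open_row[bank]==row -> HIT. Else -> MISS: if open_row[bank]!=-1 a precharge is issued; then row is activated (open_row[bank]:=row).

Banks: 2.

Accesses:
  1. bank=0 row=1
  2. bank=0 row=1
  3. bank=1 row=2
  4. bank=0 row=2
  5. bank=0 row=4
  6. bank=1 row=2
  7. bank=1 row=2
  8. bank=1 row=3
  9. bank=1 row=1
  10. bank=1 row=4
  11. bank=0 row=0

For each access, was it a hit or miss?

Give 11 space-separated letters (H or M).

Acc 1: bank0 row1 -> MISS (open row1); precharges=0
Acc 2: bank0 row1 -> HIT
Acc 3: bank1 row2 -> MISS (open row2); precharges=0
Acc 4: bank0 row2 -> MISS (open row2); precharges=1
Acc 5: bank0 row4 -> MISS (open row4); precharges=2
Acc 6: bank1 row2 -> HIT
Acc 7: bank1 row2 -> HIT
Acc 8: bank1 row3 -> MISS (open row3); precharges=3
Acc 9: bank1 row1 -> MISS (open row1); precharges=4
Acc 10: bank1 row4 -> MISS (open row4); precharges=5
Acc 11: bank0 row0 -> MISS (open row0); precharges=6

Answer: M H M M M H H M M M M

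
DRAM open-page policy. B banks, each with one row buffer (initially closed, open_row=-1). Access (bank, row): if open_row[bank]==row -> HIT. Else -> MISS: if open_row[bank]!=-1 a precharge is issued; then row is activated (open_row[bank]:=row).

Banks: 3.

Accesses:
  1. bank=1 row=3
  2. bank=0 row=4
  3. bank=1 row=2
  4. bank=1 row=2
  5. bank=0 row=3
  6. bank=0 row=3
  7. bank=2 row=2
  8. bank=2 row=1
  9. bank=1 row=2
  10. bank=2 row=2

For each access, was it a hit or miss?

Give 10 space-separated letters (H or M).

Acc 1: bank1 row3 -> MISS (open row3); precharges=0
Acc 2: bank0 row4 -> MISS (open row4); precharges=0
Acc 3: bank1 row2 -> MISS (open row2); precharges=1
Acc 4: bank1 row2 -> HIT
Acc 5: bank0 row3 -> MISS (open row3); precharges=2
Acc 6: bank0 row3 -> HIT
Acc 7: bank2 row2 -> MISS (open row2); precharges=2
Acc 8: bank2 row1 -> MISS (open row1); precharges=3
Acc 9: bank1 row2 -> HIT
Acc 10: bank2 row2 -> MISS (open row2); precharges=4

Answer: M M M H M H M M H M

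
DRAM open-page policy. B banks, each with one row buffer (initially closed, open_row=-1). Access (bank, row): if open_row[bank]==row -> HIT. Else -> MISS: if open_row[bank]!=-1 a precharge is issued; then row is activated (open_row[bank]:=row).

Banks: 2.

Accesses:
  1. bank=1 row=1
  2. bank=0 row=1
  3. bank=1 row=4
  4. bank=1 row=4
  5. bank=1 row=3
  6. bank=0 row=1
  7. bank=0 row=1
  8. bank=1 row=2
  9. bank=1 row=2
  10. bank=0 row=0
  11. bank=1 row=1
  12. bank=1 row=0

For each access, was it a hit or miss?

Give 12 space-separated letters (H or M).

Answer: M M M H M H H M H M M M

Derivation:
Acc 1: bank1 row1 -> MISS (open row1); precharges=0
Acc 2: bank0 row1 -> MISS (open row1); precharges=0
Acc 3: bank1 row4 -> MISS (open row4); precharges=1
Acc 4: bank1 row4 -> HIT
Acc 5: bank1 row3 -> MISS (open row3); precharges=2
Acc 6: bank0 row1 -> HIT
Acc 7: bank0 row1 -> HIT
Acc 8: bank1 row2 -> MISS (open row2); precharges=3
Acc 9: bank1 row2 -> HIT
Acc 10: bank0 row0 -> MISS (open row0); precharges=4
Acc 11: bank1 row1 -> MISS (open row1); precharges=5
Acc 12: bank1 row0 -> MISS (open row0); precharges=6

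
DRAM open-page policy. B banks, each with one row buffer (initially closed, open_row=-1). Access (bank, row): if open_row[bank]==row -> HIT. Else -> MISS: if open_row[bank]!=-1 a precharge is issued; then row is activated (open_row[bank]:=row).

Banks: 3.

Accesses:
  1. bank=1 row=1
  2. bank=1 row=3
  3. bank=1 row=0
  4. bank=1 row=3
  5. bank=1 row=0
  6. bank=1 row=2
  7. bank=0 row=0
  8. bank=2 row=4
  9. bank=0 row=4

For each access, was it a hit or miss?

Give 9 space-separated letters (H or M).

Acc 1: bank1 row1 -> MISS (open row1); precharges=0
Acc 2: bank1 row3 -> MISS (open row3); precharges=1
Acc 3: bank1 row0 -> MISS (open row0); precharges=2
Acc 4: bank1 row3 -> MISS (open row3); precharges=3
Acc 5: bank1 row0 -> MISS (open row0); precharges=4
Acc 6: bank1 row2 -> MISS (open row2); precharges=5
Acc 7: bank0 row0 -> MISS (open row0); precharges=5
Acc 8: bank2 row4 -> MISS (open row4); precharges=5
Acc 9: bank0 row4 -> MISS (open row4); precharges=6

Answer: M M M M M M M M M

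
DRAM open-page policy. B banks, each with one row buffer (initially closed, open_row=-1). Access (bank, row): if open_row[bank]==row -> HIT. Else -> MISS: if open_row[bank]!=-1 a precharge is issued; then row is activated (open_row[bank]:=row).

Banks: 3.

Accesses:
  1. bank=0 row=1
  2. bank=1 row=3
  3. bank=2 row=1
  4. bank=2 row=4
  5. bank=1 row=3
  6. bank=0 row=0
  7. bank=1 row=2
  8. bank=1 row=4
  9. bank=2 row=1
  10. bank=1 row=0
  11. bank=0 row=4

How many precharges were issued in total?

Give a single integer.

Acc 1: bank0 row1 -> MISS (open row1); precharges=0
Acc 2: bank1 row3 -> MISS (open row3); precharges=0
Acc 3: bank2 row1 -> MISS (open row1); precharges=0
Acc 4: bank2 row4 -> MISS (open row4); precharges=1
Acc 5: bank1 row3 -> HIT
Acc 6: bank0 row0 -> MISS (open row0); precharges=2
Acc 7: bank1 row2 -> MISS (open row2); precharges=3
Acc 8: bank1 row4 -> MISS (open row4); precharges=4
Acc 9: bank2 row1 -> MISS (open row1); precharges=5
Acc 10: bank1 row0 -> MISS (open row0); precharges=6
Acc 11: bank0 row4 -> MISS (open row4); precharges=7

Answer: 7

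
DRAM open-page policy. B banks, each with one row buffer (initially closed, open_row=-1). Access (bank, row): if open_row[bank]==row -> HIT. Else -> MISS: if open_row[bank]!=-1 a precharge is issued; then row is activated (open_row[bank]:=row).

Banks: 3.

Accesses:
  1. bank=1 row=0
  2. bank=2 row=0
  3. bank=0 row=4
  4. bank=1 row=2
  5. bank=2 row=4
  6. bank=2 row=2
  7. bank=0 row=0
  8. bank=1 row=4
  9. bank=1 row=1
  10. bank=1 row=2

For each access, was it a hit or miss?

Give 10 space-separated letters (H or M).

Acc 1: bank1 row0 -> MISS (open row0); precharges=0
Acc 2: bank2 row0 -> MISS (open row0); precharges=0
Acc 3: bank0 row4 -> MISS (open row4); precharges=0
Acc 4: bank1 row2 -> MISS (open row2); precharges=1
Acc 5: bank2 row4 -> MISS (open row4); precharges=2
Acc 6: bank2 row2 -> MISS (open row2); precharges=3
Acc 7: bank0 row0 -> MISS (open row0); precharges=4
Acc 8: bank1 row4 -> MISS (open row4); precharges=5
Acc 9: bank1 row1 -> MISS (open row1); precharges=6
Acc 10: bank1 row2 -> MISS (open row2); precharges=7

Answer: M M M M M M M M M M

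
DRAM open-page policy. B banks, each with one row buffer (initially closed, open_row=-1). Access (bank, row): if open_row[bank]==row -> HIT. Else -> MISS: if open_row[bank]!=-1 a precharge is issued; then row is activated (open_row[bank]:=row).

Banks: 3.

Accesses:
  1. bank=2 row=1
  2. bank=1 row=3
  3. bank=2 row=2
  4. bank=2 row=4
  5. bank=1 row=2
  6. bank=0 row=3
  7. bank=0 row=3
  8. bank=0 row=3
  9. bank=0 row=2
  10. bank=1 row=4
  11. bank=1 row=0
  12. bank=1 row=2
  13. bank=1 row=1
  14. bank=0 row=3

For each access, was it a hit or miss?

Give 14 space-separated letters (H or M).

Answer: M M M M M M H H M M M M M M

Derivation:
Acc 1: bank2 row1 -> MISS (open row1); precharges=0
Acc 2: bank1 row3 -> MISS (open row3); precharges=0
Acc 3: bank2 row2 -> MISS (open row2); precharges=1
Acc 4: bank2 row4 -> MISS (open row4); precharges=2
Acc 5: bank1 row2 -> MISS (open row2); precharges=3
Acc 6: bank0 row3 -> MISS (open row3); precharges=3
Acc 7: bank0 row3 -> HIT
Acc 8: bank0 row3 -> HIT
Acc 9: bank0 row2 -> MISS (open row2); precharges=4
Acc 10: bank1 row4 -> MISS (open row4); precharges=5
Acc 11: bank1 row0 -> MISS (open row0); precharges=6
Acc 12: bank1 row2 -> MISS (open row2); precharges=7
Acc 13: bank1 row1 -> MISS (open row1); precharges=8
Acc 14: bank0 row3 -> MISS (open row3); precharges=9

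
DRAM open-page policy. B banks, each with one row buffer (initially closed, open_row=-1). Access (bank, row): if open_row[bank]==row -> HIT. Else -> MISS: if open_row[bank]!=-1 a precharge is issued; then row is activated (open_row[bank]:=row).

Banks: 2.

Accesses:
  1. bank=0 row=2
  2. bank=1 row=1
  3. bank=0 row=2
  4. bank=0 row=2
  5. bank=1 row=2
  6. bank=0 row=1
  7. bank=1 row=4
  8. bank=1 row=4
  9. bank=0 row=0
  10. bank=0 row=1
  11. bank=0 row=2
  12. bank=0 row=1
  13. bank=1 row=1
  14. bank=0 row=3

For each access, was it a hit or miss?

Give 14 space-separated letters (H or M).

Acc 1: bank0 row2 -> MISS (open row2); precharges=0
Acc 2: bank1 row1 -> MISS (open row1); precharges=0
Acc 3: bank0 row2 -> HIT
Acc 4: bank0 row2 -> HIT
Acc 5: bank1 row2 -> MISS (open row2); precharges=1
Acc 6: bank0 row1 -> MISS (open row1); precharges=2
Acc 7: bank1 row4 -> MISS (open row4); precharges=3
Acc 8: bank1 row4 -> HIT
Acc 9: bank0 row0 -> MISS (open row0); precharges=4
Acc 10: bank0 row1 -> MISS (open row1); precharges=5
Acc 11: bank0 row2 -> MISS (open row2); precharges=6
Acc 12: bank0 row1 -> MISS (open row1); precharges=7
Acc 13: bank1 row1 -> MISS (open row1); precharges=8
Acc 14: bank0 row3 -> MISS (open row3); precharges=9

Answer: M M H H M M M H M M M M M M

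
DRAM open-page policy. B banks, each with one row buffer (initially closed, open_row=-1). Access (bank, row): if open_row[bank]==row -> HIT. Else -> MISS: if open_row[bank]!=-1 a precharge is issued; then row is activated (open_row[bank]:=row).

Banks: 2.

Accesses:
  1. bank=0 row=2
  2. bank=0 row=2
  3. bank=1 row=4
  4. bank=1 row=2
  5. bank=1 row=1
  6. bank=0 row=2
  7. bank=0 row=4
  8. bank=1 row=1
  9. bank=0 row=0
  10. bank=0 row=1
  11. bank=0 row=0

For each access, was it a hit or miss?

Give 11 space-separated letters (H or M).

Acc 1: bank0 row2 -> MISS (open row2); precharges=0
Acc 2: bank0 row2 -> HIT
Acc 3: bank1 row4 -> MISS (open row4); precharges=0
Acc 4: bank1 row2 -> MISS (open row2); precharges=1
Acc 5: bank1 row1 -> MISS (open row1); precharges=2
Acc 6: bank0 row2 -> HIT
Acc 7: bank0 row4 -> MISS (open row4); precharges=3
Acc 8: bank1 row1 -> HIT
Acc 9: bank0 row0 -> MISS (open row0); precharges=4
Acc 10: bank0 row1 -> MISS (open row1); precharges=5
Acc 11: bank0 row0 -> MISS (open row0); precharges=6

Answer: M H M M M H M H M M M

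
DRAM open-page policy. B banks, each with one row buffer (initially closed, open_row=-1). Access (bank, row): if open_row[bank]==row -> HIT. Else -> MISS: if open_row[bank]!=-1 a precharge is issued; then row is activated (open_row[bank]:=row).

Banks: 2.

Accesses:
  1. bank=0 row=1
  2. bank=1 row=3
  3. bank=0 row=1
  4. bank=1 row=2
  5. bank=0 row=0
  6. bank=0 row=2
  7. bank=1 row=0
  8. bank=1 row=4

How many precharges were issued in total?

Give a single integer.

Acc 1: bank0 row1 -> MISS (open row1); precharges=0
Acc 2: bank1 row3 -> MISS (open row3); precharges=0
Acc 3: bank0 row1 -> HIT
Acc 4: bank1 row2 -> MISS (open row2); precharges=1
Acc 5: bank0 row0 -> MISS (open row0); precharges=2
Acc 6: bank0 row2 -> MISS (open row2); precharges=3
Acc 7: bank1 row0 -> MISS (open row0); precharges=4
Acc 8: bank1 row4 -> MISS (open row4); precharges=5

Answer: 5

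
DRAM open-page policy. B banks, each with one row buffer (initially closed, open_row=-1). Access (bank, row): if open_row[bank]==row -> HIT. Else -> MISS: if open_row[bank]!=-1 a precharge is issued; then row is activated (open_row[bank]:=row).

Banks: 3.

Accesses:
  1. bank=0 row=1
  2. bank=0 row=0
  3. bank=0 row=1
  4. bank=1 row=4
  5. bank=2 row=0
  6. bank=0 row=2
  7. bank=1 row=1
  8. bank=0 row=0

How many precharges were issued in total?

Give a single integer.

Acc 1: bank0 row1 -> MISS (open row1); precharges=0
Acc 2: bank0 row0 -> MISS (open row0); precharges=1
Acc 3: bank0 row1 -> MISS (open row1); precharges=2
Acc 4: bank1 row4 -> MISS (open row4); precharges=2
Acc 5: bank2 row0 -> MISS (open row0); precharges=2
Acc 6: bank0 row2 -> MISS (open row2); precharges=3
Acc 7: bank1 row1 -> MISS (open row1); precharges=4
Acc 8: bank0 row0 -> MISS (open row0); precharges=5

Answer: 5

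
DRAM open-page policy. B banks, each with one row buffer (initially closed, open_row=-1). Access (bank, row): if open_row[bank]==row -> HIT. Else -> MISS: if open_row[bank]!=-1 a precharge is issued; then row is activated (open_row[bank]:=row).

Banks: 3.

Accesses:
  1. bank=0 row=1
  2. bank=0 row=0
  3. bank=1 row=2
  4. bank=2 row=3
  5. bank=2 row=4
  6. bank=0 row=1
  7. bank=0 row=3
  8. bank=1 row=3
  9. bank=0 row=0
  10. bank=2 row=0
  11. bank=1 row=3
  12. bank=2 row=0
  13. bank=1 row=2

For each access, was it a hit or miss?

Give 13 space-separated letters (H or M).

Acc 1: bank0 row1 -> MISS (open row1); precharges=0
Acc 2: bank0 row0 -> MISS (open row0); precharges=1
Acc 3: bank1 row2 -> MISS (open row2); precharges=1
Acc 4: bank2 row3 -> MISS (open row3); precharges=1
Acc 5: bank2 row4 -> MISS (open row4); precharges=2
Acc 6: bank0 row1 -> MISS (open row1); precharges=3
Acc 7: bank0 row3 -> MISS (open row3); precharges=4
Acc 8: bank1 row3 -> MISS (open row3); precharges=5
Acc 9: bank0 row0 -> MISS (open row0); precharges=6
Acc 10: bank2 row0 -> MISS (open row0); precharges=7
Acc 11: bank1 row3 -> HIT
Acc 12: bank2 row0 -> HIT
Acc 13: bank1 row2 -> MISS (open row2); precharges=8

Answer: M M M M M M M M M M H H M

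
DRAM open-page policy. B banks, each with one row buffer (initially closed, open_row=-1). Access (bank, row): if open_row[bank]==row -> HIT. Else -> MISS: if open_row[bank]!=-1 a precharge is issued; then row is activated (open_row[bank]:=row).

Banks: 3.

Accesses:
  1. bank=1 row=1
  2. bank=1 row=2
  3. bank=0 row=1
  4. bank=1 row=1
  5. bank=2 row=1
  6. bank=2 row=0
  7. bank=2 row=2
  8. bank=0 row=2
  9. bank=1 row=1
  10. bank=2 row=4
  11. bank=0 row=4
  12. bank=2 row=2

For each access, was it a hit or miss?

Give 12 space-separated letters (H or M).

Acc 1: bank1 row1 -> MISS (open row1); precharges=0
Acc 2: bank1 row2 -> MISS (open row2); precharges=1
Acc 3: bank0 row1 -> MISS (open row1); precharges=1
Acc 4: bank1 row1 -> MISS (open row1); precharges=2
Acc 5: bank2 row1 -> MISS (open row1); precharges=2
Acc 6: bank2 row0 -> MISS (open row0); precharges=3
Acc 7: bank2 row2 -> MISS (open row2); precharges=4
Acc 8: bank0 row2 -> MISS (open row2); precharges=5
Acc 9: bank1 row1 -> HIT
Acc 10: bank2 row4 -> MISS (open row4); precharges=6
Acc 11: bank0 row4 -> MISS (open row4); precharges=7
Acc 12: bank2 row2 -> MISS (open row2); precharges=8

Answer: M M M M M M M M H M M M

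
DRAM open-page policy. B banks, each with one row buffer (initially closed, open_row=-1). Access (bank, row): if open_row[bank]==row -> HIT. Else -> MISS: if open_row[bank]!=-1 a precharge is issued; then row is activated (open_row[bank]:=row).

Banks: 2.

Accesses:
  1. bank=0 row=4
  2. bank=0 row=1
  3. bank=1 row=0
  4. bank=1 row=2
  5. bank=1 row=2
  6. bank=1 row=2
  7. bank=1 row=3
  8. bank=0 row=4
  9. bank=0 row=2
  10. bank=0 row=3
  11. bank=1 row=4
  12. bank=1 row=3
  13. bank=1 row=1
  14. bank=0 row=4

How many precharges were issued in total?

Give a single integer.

Acc 1: bank0 row4 -> MISS (open row4); precharges=0
Acc 2: bank0 row1 -> MISS (open row1); precharges=1
Acc 3: bank1 row0 -> MISS (open row0); precharges=1
Acc 4: bank1 row2 -> MISS (open row2); precharges=2
Acc 5: bank1 row2 -> HIT
Acc 6: bank1 row2 -> HIT
Acc 7: bank1 row3 -> MISS (open row3); precharges=3
Acc 8: bank0 row4 -> MISS (open row4); precharges=4
Acc 9: bank0 row2 -> MISS (open row2); precharges=5
Acc 10: bank0 row3 -> MISS (open row3); precharges=6
Acc 11: bank1 row4 -> MISS (open row4); precharges=7
Acc 12: bank1 row3 -> MISS (open row3); precharges=8
Acc 13: bank1 row1 -> MISS (open row1); precharges=9
Acc 14: bank0 row4 -> MISS (open row4); precharges=10

Answer: 10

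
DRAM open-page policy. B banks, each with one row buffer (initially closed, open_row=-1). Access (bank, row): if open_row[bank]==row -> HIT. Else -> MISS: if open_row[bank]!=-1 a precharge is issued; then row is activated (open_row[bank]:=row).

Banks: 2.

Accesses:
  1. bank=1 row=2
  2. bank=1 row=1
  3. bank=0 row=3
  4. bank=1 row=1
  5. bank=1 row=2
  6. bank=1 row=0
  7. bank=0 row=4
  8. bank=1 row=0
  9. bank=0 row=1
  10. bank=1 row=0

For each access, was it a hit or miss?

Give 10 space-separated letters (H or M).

Acc 1: bank1 row2 -> MISS (open row2); precharges=0
Acc 2: bank1 row1 -> MISS (open row1); precharges=1
Acc 3: bank0 row3 -> MISS (open row3); precharges=1
Acc 4: bank1 row1 -> HIT
Acc 5: bank1 row2 -> MISS (open row2); precharges=2
Acc 6: bank1 row0 -> MISS (open row0); precharges=3
Acc 7: bank0 row4 -> MISS (open row4); precharges=4
Acc 8: bank1 row0 -> HIT
Acc 9: bank0 row1 -> MISS (open row1); precharges=5
Acc 10: bank1 row0 -> HIT

Answer: M M M H M M M H M H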